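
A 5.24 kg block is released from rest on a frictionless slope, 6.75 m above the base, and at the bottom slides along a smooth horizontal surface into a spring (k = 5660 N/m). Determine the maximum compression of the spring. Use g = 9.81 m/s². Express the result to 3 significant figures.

x = 0.350 m

Gravitational PE at the top equals spring PE at max compression: mgh = ½kx²
x = √(2mgh/k) = √(2 × 5.24 × 9.81 × 6.75 / 5660) = 0.3502 m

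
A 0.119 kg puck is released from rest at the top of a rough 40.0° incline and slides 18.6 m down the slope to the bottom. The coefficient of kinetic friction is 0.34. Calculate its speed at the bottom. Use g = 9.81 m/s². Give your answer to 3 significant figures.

Energy: mgh = ½mv² + W_f, with h = L sinθ and W_f = μ_k (mg cosθ) L
mgh = mgL sinθ = (0.119)(9.81)(18.6)sin40.0° = 13.957 J
W_f = μ_k mg cosθ · L = (0.34)(0.119)(9.81)cos40.0°·18.6 = 5.655 J
½mv² = 13.957 − 5.655 = 8.3018 J
v = √(2 × 8.3018/0.119) = 11.81 m/s

v = 11.8 m/s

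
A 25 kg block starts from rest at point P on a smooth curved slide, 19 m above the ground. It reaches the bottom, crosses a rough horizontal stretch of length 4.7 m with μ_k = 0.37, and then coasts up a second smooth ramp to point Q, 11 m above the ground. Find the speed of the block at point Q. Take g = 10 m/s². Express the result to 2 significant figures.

Energy at P: mgh₁ = (25)(10)(19) = 4750.0 J
Friction loss: W_f = μ_k mg d = 434.8 J
At Q: ½mv² + mgh₂ = mgh₁ − W_f
½mv² = 4750.0 − 434.8 − 2750.0 = 1565.2 J
v = √(2 × 1565.2/25) = 11.19 m/s

v = 11 m/s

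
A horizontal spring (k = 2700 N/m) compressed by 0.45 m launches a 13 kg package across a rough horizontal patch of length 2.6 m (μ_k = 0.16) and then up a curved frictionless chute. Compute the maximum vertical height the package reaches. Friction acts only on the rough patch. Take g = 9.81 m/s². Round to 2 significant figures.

h = 1.7 m

Spring energy: E₀ = ½kx² = ½(2700)(0.45)² = 273.38 J
Friction: W_f = μ_k mg d = (0.16)(13)(9.81)(2.6) = 53.05 J
Energy at base of ramp: E = 273.38 − 53.05 = 220.32 J
At max height all remaining energy is PE: mgh = E ⇒ h = E/(mg) = 220.32/(13 × 9.81) = 1.728 m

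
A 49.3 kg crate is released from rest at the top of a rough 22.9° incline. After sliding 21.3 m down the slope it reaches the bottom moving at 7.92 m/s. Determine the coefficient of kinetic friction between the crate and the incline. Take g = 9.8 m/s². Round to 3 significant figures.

μ_k = 0.259

Energy balance down the incline: mg L sinθ − ½mv² = μ_k (mg cosθ) L
mgL sinθ = 4004.4 J; ½mv² = 1546.2 J
W_f = 4004.4 − 1546.2 = 2458 J
μ_k = W_f/(mg cosθ · L) = 2458/(445.1 × 21.3) = 0.2593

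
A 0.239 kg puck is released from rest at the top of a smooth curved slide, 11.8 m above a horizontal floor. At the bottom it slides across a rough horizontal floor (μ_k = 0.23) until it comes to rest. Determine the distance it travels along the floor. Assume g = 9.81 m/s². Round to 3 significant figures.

d = 51.3 m

Applying the work–energy principle:
At rest all PE has been dissipated by friction: mgh = μ_k m g d
d = h/μ_k = 11.8/0.23 = 51.30 m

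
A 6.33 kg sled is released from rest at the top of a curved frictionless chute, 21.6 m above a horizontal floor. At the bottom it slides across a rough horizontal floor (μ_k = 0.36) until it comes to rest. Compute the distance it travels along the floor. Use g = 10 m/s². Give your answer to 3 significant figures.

Applying the work–energy principle:
At rest all PE has been dissipated by friction: mgh = μ_k m g d
d = h/μ_k = 21.6/0.36 = 60.00 m

d = 60.0 m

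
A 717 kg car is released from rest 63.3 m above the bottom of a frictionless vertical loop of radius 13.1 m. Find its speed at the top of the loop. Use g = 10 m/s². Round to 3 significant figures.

v = 27.2 m/s

Energy conservation: mgh = ½mv_top² + mg(2r)
v_top² = 2g(h − 2r) = 2(10)(63.3 − 26.20) = 742.0
v_top = 27.24 m/s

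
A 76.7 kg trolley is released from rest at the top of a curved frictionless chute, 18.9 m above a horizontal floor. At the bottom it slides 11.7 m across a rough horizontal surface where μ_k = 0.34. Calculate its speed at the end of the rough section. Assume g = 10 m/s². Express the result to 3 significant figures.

Applying the work–energy principle:
mgh = ½mv² + μ_k m g d
W_f = μ_k mg d = (0.34)(76.7)(10)(11.7) = 3051 J
½mv² = mgh − W_f = 14496 − 3051 = 11445 J
v = √(2 × 11445/76.7) = 17.28 m/s

v = 17.3 m/s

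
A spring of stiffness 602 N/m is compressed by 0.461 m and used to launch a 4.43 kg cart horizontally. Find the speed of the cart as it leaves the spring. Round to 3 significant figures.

v = 5.37 m/s

The cart leaves the spring when the spring is at natural length, so ½kx² = ½mv²
v = x√(k/m) = 0.461 × √(602/4.43) = 5.374 m/s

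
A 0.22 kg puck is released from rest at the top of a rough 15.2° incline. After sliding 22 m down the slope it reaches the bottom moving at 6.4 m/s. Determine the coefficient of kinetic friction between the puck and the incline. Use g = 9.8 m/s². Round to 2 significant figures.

mgh = ½mv² + μ_k (mg cosθ) L, with h = L sinθ
mgL sinθ = 12.436 J; ½mv² = 4.5056 J
W_f = 12.436 − 4.5056 = 7.931 J
μ_k = W_f/(mg cosθ · L) = 7.931/(2.081 × 22) = 0.1733

μ_k = 0.17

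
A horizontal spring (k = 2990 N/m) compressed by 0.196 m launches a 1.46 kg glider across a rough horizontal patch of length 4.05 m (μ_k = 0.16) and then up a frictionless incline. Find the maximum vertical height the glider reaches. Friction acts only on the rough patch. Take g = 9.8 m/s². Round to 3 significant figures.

Spring energy: E₀ = ½kx² = ½(2990)(0.196)² = 57.432 J
Friction: W_f = μ_k mg d = (0.16)(1.46)(9.8)(4.05) = 9.272 J
Energy at base of ramp: E = 57.432 − 9.272 = 48.160 J
At max height all remaining energy is PE: mgh = E ⇒ h = E/(mg) = 48.160/(1.46 × 9.8) = 3.366 m

h = 3.37 m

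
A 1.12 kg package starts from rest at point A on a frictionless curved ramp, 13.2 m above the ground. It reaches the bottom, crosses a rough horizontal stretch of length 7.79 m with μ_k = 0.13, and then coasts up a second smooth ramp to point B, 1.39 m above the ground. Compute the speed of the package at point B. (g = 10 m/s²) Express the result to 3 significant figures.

v = 14.7 m/s

Energy at A: mgh₁ = (1.12)(10)(13.2) = 147.84 J
Friction loss: W_f = μ_k mg d = 11.34 J
At B: ½mv² + mgh₂ = mgh₁ − W_f
½mv² = 147.84 − 11.34 − 15.568 = 120.93 J
v = √(2 × 120.93/1.12) = 14.70 m/s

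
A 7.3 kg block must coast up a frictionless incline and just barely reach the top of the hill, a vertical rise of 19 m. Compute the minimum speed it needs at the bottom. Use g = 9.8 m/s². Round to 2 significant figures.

At the top it is momentarily at rest, so all KE converts to PE: ½mv² = mgh
v = √(2gh) = √(2 × 9.8 × 19) = 19.30 m/s

v = 19 m/s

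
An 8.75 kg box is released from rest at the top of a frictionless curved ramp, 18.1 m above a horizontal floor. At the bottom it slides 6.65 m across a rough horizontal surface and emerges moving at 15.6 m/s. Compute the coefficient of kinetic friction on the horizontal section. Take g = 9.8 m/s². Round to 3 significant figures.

μ_k = 0.855

Energy bookkeeping (friction removes W_f = μ_k N d):
mgh = ½mv² + μ_k m g d
mgh = 1552.1 J; ½mv² = 1064.7 J
W_f = 1552.1 − 1064.7 = 487.4 J
μ_k = W_f/(mg·d) = 487.4/(85.75 × 6.65) = 0.8547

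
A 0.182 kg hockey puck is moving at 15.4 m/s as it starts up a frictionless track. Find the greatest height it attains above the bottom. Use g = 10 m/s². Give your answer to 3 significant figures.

h = 11.9 m

By energy conservation, ½mv² = mgh
h = v²/(2g) = 15.4²/(2 × 10) = 11.86 m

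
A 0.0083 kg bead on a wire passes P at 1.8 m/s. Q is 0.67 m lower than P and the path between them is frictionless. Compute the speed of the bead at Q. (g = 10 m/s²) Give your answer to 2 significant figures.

v = 4.1 m/s

Energy conservation between the two points: ½mv₀² + mgh = ½mv²
v² = v₀² + 2gh = (1.8)² + 2(10)(0.67) = 16.640
v = √16.640 = 4.079 m/s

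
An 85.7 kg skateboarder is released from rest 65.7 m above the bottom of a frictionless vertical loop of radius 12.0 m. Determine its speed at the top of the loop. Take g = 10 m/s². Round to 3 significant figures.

v = 28.9 m/s

Energy conservation: mgh = ½mv_top² + mg(2r)
v_top² = 2g(h − 2r) = 2(10)(65.7 − 24.00) = 834.0
v_top = 28.88 m/s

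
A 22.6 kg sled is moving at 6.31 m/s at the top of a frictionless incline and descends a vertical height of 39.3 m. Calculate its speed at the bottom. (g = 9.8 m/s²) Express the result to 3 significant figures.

v = 28.5 m/s

Mechanical energy is conserved (no friction): ½mv₀² + mgh = ½mv²
v² = v₀² + 2gh = (6.31)² + 2(9.8)(39.3) = 810.10
v = √810.10 = 28.46 m/s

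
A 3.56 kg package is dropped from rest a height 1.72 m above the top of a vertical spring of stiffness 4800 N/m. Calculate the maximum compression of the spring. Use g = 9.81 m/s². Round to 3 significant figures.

x = 0.166 m

Measuring PE from the top of the relaxed spring, at max compression the package has dropped H + x with zero KE, so:
mg(H + x) = ½kx²
½(4800)x² − (3.56)(9.81)x − (3.56)(9.81)(1.72) = 0
2400x² − 34.92x − 60.07 = 0
x = [34.92 + √(1220 + 576658)]/(2 × 2400) = 0.1656 m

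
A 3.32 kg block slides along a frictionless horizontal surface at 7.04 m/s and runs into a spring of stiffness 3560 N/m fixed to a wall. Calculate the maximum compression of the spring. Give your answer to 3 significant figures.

x = 0.215 m

All KE is stored as spring PE at maximum compression: ½mv² = ½kx²
x = v√(m/k) = 7.04 × √(3.32/3560) = 0.2150 m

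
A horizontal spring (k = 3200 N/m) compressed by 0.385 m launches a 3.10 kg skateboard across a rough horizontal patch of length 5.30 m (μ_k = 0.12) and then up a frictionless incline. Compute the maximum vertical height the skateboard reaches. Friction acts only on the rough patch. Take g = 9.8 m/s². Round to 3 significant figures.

h = 7.17 m

Spring energy: E₀ = ½kx² = ½(3200)(0.385)² = 237.16 J
Friction: W_f = μ_k mg d = (0.12)(3.10)(9.8)(5.30) = 19.32 J
Energy at base of ramp: E = 237.16 − 19.32 = 217.84 J
At max height all remaining energy is PE: mgh = E ⇒ h = E/(mg) = 217.84/(3.10 × 9.8) = 7.170 m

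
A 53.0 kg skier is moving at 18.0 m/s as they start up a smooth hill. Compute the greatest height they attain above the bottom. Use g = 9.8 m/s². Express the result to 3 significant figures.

Setting KE at the bottom equal to PE gained: ½mv² = mgh
h = v²/(2g) = 18.0²/(2 × 9.8) = 16.53 m

h = 16.5 m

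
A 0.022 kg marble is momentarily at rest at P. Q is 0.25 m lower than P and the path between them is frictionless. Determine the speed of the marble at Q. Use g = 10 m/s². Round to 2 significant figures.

v = 2.2 m/s

Mechanical energy is conserved (no friction): mgh = ½mv²
v = √(2gh) = √(2 × 10 × 0.25) = √5.0000 = 2.236 m/s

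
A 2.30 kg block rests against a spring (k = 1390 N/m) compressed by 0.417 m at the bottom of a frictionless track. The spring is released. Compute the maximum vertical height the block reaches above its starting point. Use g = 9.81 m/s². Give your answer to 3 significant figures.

h = 5.36 m

All spring PE becomes gravitational PE at the highest point: ½kx² = mgh
h = kx²/(2mg) = (1390)(0.417)²/(2 × 2.30 × 9.81) = 5.356 m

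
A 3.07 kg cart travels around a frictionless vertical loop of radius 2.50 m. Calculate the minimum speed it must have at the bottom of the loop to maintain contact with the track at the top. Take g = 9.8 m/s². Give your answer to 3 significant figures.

At the top: mg = mv_top²/r ⇒ v_top² = gr = 24.50 m²/s²
Energy from bottom to top (height 2r): ½mv_bot² = ½mv_top² + mg(2r)
v_bot² = gr + 4gr = 5gr = 122.5
v_bot = √(5gr) = 11.07 m/s

v = 11.1 m/s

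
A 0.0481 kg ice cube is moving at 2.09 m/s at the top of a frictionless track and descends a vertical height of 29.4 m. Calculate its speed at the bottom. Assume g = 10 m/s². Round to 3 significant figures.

Energy conservation between the two points: ½mv₀² + mgh = ½mv²
The mass cancels from both sides.
v² = v₀² + 2gh = (2.09)² + 2(10)(29.4) = 592.37
v = √592.37 = 24.34 m/s

v = 24.3 m/s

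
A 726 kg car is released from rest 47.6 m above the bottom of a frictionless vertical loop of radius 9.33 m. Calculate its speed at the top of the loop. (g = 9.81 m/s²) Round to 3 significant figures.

Energy conservation: mgh = ½mv_top² + mg(2r)
v_top² = 2g(h − 2r) = 2(9.81)(47.6 − 18.66) = 567.8
v_top = 23.83 m/s

v = 23.8 m/s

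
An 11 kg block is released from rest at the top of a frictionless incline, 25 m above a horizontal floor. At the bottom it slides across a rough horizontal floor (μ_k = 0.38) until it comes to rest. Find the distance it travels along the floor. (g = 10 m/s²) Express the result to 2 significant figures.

Applying the work–energy principle:
At rest all PE has been dissipated by friction: mgh = μ_k m g d
d = h/μ_k = 25/0.38 = 65.79 m

d = 66 m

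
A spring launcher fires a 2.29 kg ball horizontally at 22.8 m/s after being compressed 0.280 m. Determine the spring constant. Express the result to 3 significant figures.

k = 15200 N/m

½kx² = ½mv²
k = mv²/x² = (2.29)(22.8)²/(0.280)² = 15184 N/m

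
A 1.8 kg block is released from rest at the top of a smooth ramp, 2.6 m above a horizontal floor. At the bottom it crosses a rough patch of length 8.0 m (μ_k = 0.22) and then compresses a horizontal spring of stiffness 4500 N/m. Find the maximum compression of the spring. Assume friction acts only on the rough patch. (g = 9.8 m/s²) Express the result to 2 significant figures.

Initial energy: E₁ = mgh = (1.8)(9.8)(2.6) = 45.864 J
Friction removes W_f = μ_k mg d = (0.22)(1.8)(9.8)(8.0) = 31.05 J
Energy reaching the spring: E = 45.864 − 31.05 = 14.818 J
At max compression ½kx² = E ⇒ x = √(2E/k) = √(2 × 14.818/4500) = 0.08115 m

x = 0.081 m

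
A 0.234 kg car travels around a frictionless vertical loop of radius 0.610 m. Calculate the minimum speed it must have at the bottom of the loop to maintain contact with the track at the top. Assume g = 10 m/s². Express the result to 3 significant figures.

At the top: mg = mv_top²/r ⇒ v_top² = gr = 6.100 m²/s²
Energy from bottom to top (height 2r): ½mv_bot² = ½mv_top² + mg(2r)
v_bot² = gr + 4gr = 5gr = 30.50
v_bot = √(5gr) = 5.523 m/s

v = 5.52 m/s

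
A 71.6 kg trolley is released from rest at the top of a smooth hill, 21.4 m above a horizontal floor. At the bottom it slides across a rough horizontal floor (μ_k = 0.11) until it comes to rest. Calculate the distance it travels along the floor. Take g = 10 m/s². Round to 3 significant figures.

d = 195 m

Applying the work–energy principle:
At rest all PE has been dissipated by friction: mgh = μ_k m g d
d = h/μ_k = 21.4/0.11 = 194.5 m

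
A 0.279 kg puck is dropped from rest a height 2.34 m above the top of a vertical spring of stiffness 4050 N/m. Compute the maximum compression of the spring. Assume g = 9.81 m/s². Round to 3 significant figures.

x = 0.0569 m

Measuring PE from the top of the relaxed spring, at max compression the puck has dropped H + x with zero KE, so:
mg(H + x) = ½kx²
½(4050)x² − (0.279)(9.81)x − (0.279)(9.81)(2.34) = 0
2025x² − 2.737x − 6.405 = 0
x = [2.737 + √(7.491 + 51877)]/(2 × 2025) = 0.05692 m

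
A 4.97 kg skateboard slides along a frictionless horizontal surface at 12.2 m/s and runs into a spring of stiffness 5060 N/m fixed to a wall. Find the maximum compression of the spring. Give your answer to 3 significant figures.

At max compression the skateboard is momentarily at rest: ½mv² = ½kx²
x = v√(m/k) = 12.2 × √(4.97/5060) = 0.3824 m

x = 0.382 m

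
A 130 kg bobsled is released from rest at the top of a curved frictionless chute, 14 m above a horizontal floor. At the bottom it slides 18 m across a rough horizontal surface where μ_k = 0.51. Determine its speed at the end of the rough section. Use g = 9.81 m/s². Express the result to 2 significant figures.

Applying the work–energy principle:
mgh = ½mv² + μ_k m g d
W_f = μ_k mg d = (0.51)(130)(9.81)(18) = 11707 J
½mv² = mgh − W_f = 17854 − 11707 = 6146.9 J
v = √(2 × 6146.9/130) = 9.725 m/s

v = 9.7 m/s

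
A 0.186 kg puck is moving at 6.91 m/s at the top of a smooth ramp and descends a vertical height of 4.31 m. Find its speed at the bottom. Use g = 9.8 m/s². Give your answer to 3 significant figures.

v = 11.5 m/s

Equating total energy at the two states: ½mv₀² + mgh = ½mv²
v² = v₀² + 2gh = (6.91)² + 2(9.8)(4.31) = 132.22
v = √132.22 = 11.50 m/s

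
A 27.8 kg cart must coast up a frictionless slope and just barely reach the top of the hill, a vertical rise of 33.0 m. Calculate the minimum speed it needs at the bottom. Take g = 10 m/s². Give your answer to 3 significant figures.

v = 25.7 m/s

At the top it is momentarily at rest, so all KE converts to PE: ½mv² = mgh
v = √(2gh) = √(2 × 10 × 33.0) = 25.69 m/s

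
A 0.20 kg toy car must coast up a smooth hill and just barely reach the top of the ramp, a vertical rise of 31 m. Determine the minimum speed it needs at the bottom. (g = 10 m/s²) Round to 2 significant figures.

At the top it is momentarily at rest, so all KE converts to PE: ½mv² = mgh
v = √(2gh) = √(2 × 10 × 31) = 24.90 m/s

v = 25 m/s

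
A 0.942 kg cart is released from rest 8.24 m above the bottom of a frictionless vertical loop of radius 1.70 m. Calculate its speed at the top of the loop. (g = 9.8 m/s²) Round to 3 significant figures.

Energy conservation: mgh = ½mv_top² + mg(2r)
v_top² = 2g(h − 2r) = 2(9.8)(8.24 − 3.400) = 94.86
v_top = 9.740 m/s

v = 9.74 m/s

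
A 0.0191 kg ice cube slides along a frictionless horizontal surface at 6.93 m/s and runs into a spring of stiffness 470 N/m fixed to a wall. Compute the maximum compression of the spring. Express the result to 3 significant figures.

All KE is stored as spring PE at maximum compression: ½mv² = ½kx²
x = v√(m/k) = 6.93 × √(0.0191/470) = 0.04418 m

x = 0.0442 m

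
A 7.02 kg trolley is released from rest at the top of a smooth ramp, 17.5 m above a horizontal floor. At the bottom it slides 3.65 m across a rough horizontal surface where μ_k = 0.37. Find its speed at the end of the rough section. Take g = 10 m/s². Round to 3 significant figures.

Energy at the top = energy at the end + work done against friction:
mgh = ½mv² + μ_k m g d
W_f = μ_k mg d = (0.37)(7.02)(10)(3.65) = 94.81 J
½mv² = mgh − W_f = 1228.5 − 94.81 = 1133.7 J
v = √(2 × 1133.7/7.02) = 17.97 m/s

v = 18.0 m/s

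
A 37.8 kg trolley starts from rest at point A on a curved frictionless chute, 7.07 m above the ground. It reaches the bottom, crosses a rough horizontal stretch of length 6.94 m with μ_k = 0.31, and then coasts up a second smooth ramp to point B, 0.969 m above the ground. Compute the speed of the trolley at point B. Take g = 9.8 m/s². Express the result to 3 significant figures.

Energy at A: mgh₁ = (37.8)(9.8)(7.07) = 2619.0 J
Friction loss: W_f = μ_k mg d = 797.0 J
At B: ½mv² + mgh₂ = mgh₁ − W_f
½mv² = 2619.0 − 797.0 − 358.96 = 1463.1 J
v = √(2 × 1463.1/37.8) = 8.798 m/s

v = 8.80 m/s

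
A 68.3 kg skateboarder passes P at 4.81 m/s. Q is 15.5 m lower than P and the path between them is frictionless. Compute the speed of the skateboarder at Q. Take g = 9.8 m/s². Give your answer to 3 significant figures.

v = 18.1 m/s

Mechanical energy is conserved (no friction): ½mv₀² + mgh = ½mv²
v² = v₀² + 2gh = (4.81)² + 2(9.8)(15.5) = 326.94
v = √326.94 = 18.08 m/s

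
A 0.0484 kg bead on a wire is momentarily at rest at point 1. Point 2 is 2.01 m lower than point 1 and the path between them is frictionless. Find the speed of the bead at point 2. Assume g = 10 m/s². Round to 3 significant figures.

v = 6.34 m/s

Energy conservation between the two points: mgh = ½mv²
v = √(2gh) = √(2 × 10 × 2.01) = √40.200 = 6.340 m/s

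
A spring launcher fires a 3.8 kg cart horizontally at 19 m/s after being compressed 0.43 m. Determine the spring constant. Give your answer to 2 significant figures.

Energy stored in the spring equals the launch KE: ½kx² = ½mv²
k = mv²/x² = (3.8)(19)²/(0.43)² = 7419 N/m

k = 7400 N/m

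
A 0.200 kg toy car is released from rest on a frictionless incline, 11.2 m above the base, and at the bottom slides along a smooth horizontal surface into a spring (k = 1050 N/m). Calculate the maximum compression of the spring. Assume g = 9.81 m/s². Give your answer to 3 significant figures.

At max compression the car is momentarily at rest: mgh = ½kx²
x = √(2mgh/k) = √(2 × 0.200 × 9.81 × 11.2 / 1050) = 0.2046 m

x = 0.205 m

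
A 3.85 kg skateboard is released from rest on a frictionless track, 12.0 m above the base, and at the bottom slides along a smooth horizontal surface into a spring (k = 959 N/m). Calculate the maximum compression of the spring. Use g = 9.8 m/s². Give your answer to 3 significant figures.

x = 0.972 m

At max compression the skateboard is momentarily at rest: mgh = ½kx²
x = √(2mgh/k) = √(2 × 3.85 × 9.8 × 12.0 / 959) = 0.9717 m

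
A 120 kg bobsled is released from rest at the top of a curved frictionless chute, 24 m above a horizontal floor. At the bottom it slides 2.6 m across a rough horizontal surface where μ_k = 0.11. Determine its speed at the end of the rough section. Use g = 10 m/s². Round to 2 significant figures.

Energy at the top = energy at the end + work done against friction:
mgh = ½mv² + μ_k m g d
W_f = μ_k mg d = (0.11)(120)(10)(2.6) = 343.2 J
½mv² = mgh − W_f = 28800 − 343.2 = 28457 J
v = √(2 × 28457/120) = 21.78 m/s

v = 22 m/s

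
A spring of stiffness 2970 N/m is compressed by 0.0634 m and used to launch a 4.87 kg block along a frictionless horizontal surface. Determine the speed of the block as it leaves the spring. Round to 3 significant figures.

v = 1.57 m/s

Conservation of energy: ½kx² = ½mv²
v = x√(k/m) = 0.0634 × √(2970/4.87) = 1.566 m/s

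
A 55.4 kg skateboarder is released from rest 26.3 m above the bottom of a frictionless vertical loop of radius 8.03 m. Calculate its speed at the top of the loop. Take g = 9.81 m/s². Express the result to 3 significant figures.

v = 14.2 m/s

Energy conservation: mgh = ½mv_top² + mg(2r)
v_top² = 2g(h − 2r) = 2(9.81)(26.3 − 16.06) = 200.9
v_top = 14.17 m/s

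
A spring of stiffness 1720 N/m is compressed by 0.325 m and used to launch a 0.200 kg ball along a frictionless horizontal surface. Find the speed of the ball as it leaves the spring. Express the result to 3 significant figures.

v = 30.1 m/s

Spring PE converts entirely to kinetic energy: ½kx² = ½mv²
v = x√(k/m) = 0.325 × √(1720/0.200) = 30.14 m/s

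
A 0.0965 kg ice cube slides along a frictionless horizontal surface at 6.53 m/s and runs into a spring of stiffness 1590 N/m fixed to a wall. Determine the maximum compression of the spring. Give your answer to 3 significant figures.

All KE is stored as spring PE at maximum compression: ½mv² = ½kx²
x = v√(m/k) = 6.53 × √(0.0965/1590) = 0.05087 m

x = 0.0509 m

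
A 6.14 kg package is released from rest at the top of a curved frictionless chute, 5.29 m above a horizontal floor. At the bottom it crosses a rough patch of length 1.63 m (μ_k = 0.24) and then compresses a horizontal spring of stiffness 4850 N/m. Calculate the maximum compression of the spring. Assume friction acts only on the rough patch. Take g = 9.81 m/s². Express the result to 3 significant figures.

Initial energy: E₁ = mgh = (6.14)(9.81)(5.29) = 318.63 J
Friction removes W_f = μ_k mg d = (0.24)(6.14)(9.81)(1.63) = 23.56 J
Energy reaching the spring: E = 318.63 − 23.56 = 295.07 J
At max compression ½kx² = E ⇒ x = √(2E/k) = √(2 × 295.07/4850) = 0.3488 m

x = 0.349 m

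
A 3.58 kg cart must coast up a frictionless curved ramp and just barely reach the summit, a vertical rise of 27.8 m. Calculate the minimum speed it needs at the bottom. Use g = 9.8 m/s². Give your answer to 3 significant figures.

At the top it is momentarily at rest, so all KE converts to PE: ½mv² = mgh
v = √(2gh) = √(2 × 9.8 × 27.8) = 23.34 m/s

v = 23.3 m/s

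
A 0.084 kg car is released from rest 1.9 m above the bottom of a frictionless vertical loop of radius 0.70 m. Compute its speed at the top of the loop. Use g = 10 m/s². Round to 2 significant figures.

v = 3.2 m/s

Energy conservation: mgh = ½mv_top² + mg(2r)
v_top² = 2g(h − 2r) = 2(10)(1.9 − 1.400) = 10.00
v_top = 3.162 m/s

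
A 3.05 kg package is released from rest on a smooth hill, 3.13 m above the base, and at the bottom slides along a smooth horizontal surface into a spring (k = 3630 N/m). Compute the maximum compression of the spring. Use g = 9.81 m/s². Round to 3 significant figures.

Gravitational PE at the top equals spring PE at max compression: mgh = ½kx²
x = √(2mgh/k) = √(2 × 3.05 × 9.81 × 3.13 / 3630) = 0.2272 m

x = 0.227 m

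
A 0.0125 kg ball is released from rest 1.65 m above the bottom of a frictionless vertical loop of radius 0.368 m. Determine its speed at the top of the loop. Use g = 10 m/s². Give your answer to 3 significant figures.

Energy conservation: mgh = ½mv_top² + mg(2r)
v_top² = 2g(h − 2r) = 2(10)(1.65 − 0.7360) = 18.28
v_top = 4.276 m/s

v = 4.28 m/s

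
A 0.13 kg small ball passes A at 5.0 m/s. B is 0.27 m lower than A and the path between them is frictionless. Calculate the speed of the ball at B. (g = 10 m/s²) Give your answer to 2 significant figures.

v = 5.5 m/s

By conservation of mechanical energy, ½mv₀² + mgh = ½mv²
v² = v₀² + 2gh = (5.0)² + 2(10)(0.27) = 30.400
v = √30.400 = 5.514 m/s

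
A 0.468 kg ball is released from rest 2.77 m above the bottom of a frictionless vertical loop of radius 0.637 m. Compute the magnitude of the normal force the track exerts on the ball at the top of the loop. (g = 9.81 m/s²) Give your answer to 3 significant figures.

N = 17.0 N

Energy from release to top (height 2r): mgh = ½mv_top² + mg(2r)
v_top² = 2g(h − 2r) = 2(9.81)(2.77 − 1.274) = 29.352 m²/s²
At the top, both N and weight point toward the centre: N + mg = mv_top²/r
N = m(v_top²/r − g) = 0.468(29.352/0.637 − 9.81) = 16.97 N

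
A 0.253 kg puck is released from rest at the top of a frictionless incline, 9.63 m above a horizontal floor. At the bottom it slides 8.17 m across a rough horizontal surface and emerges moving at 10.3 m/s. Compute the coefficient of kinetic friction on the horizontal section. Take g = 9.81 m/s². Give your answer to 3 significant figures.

μ_k = 0.517

Energy bookkeeping (friction removes W_f = μ_k N d):
mgh = ½mv² + μ_k m g d
mgh = 23.901 J; ½mv² = 13.420 J
W_f = 23.901 − 13.420 = 10.48 J
μ_k = W_f/(mg·d) = 10.48/(2.482 × 8.17) = 0.5169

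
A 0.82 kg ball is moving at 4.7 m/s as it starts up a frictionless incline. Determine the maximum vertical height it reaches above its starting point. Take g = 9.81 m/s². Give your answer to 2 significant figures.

By energy conservation, ½mv² = mgh
h = v²/(2g) = 4.7²/(2 × 9.81) = 1.126 m

h = 1.1 m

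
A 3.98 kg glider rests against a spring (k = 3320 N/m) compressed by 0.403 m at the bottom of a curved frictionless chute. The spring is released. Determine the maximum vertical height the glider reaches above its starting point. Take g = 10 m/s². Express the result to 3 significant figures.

h = 6.77 m

All spring PE becomes gravitational PE at the highest point: ½kx² = mgh
h = kx²/(2mg) = (3320)(0.403)²/(2 × 3.98 × 10) = 6.774 m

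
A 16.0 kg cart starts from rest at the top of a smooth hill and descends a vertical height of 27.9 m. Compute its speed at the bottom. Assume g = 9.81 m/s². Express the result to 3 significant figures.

Energy conservation between the two points: mgh = ½mv²
v = √(2gh) = √(2 × 9.81 × 27.9) = √547.40 = 23.40 m/s

v = 23.4 m/s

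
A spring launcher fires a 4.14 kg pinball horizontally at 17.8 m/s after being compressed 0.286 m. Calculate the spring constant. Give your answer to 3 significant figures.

Energy stored in the spring equals the launch KE: ½kx² = ½mv²
k = mv²/x² = (4.14)(17.8)²/(0.286)² = 16036 N/m

k = 16000 N/m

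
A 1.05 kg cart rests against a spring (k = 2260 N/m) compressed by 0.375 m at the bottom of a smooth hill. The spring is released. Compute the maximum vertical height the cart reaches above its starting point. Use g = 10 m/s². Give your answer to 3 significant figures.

All spring PE becomes gravitational PE at the highest point: ½kx² = mgh
h = kx²/(2mg) = (2260)(0.375)²/(2 × 1.05 × 10) = 15.13 m

h = 15.1 m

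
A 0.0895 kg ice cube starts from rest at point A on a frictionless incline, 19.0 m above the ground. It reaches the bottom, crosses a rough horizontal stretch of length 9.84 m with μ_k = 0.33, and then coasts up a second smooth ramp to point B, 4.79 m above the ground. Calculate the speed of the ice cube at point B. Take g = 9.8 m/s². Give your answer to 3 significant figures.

v = 14.7 m/s

Energy at A: mgh₁ = (0.0895)(9.8)(19.0) = 16.665 J
Friction loss: W_f = μ_k mg d = 2.848 J
At B: ½mv² + mgh₂ = mgh₁ − W_f
½mv² = 16.665 − 2.848 − 4.2013 = 9.6155 J
v = √(2 × 9.6155/0.0895) = 14.66 m/s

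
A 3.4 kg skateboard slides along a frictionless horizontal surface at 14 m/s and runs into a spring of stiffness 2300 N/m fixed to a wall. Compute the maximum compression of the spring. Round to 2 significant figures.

Conservation of energy between contact and max compression: ½mv² = ½kx²
x = v√(m/k) = 14 × √(3.4/2300) = 0.5383 m

x = 0.54 m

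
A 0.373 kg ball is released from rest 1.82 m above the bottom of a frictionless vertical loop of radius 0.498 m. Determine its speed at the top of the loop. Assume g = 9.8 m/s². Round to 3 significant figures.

v = 4.02 m/s

Energy conservation: mgh = ½mv_top² + mg(2r)
v_top² = 2g(h − 2r) = 2(9.8)(1.82 − 0.9960) = 16.15
v_top = 4.019 m/s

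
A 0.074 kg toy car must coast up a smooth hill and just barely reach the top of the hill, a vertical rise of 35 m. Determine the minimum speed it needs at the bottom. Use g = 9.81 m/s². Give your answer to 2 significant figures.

v = 26 m/s

At the top it is momentarily at rest, so all KE converts to PE: ½mv² = mgh
v = √(2gh) = √(2 × 9.81 × 35) = 26.20 m/s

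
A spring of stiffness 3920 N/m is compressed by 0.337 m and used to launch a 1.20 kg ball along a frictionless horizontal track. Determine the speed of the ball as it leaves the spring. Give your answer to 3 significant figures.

The ball leaves the spring when the spring is at natural length, so ½kx² = ½mv²
v = x√(k/m) = 0.337 × √(3920/1.20) = 19.26 m/s

v = 19.3 m/s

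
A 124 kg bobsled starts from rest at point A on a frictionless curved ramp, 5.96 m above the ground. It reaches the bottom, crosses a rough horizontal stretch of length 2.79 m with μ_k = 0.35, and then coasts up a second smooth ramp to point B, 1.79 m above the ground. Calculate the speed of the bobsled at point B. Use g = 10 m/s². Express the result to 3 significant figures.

v = 7.99 m/s

Energy at A: mgh₁ = (124)(10)(5.96) = 7390.4 J
Friction loss: W_f = μ_k mg d = 1211 J
At B: ½mv² + mgh₂ = mgh₁ − W_f
½mv² = 7390.4 − 1211 − 2219.6 = 3959.9 J
v = √(2 × 3959.9/124) = 7.992 m/s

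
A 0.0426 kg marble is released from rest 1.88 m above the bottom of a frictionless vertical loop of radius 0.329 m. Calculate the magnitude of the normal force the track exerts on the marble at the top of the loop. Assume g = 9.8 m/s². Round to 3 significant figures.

N = 2.68 N

Energy from release to top (height 2r): mgh = ½mv_top² + mg(2r)
v_top² = 2g(h − 2r) = 2(9.8)(1.88 − 0.6580) = 23.951 m²/s²
At the top, both N and weight point toward the centre: N + mg = mv_top²/r
N = m(v_top²/r − g) = 0.0426(23.951/0.329 − 9.8) = 2.684 N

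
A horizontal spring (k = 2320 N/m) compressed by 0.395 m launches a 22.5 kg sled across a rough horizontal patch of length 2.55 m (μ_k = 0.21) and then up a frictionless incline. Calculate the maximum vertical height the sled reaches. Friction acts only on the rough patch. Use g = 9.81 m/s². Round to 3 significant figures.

h = 0.284 m

Spring energy: E₀ = ½kx² = ½(2320)(0.395)² = 180.99 J
Friction: W_f = μ_k mg d = (0.21)(22.5)(9.81)(2.55) = 118.2 J
Energy at base of ramp: E = 180.99 − 118.2 = 62.791 J
At max height all remaining energy is PE: mgh = E ⇒ h = E/(mg) = 62.791/(22.5 × 9.81) = 0.2845 m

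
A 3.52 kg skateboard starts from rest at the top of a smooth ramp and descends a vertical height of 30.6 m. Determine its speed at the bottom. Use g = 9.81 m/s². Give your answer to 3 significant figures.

Mechanical energy is conserved (no friction): mgh = ½mv²
v = √(2gh) = √(2 × 9.81 × 30.6) = √600.37 = 24.50 m/s

v = 24.5 m/s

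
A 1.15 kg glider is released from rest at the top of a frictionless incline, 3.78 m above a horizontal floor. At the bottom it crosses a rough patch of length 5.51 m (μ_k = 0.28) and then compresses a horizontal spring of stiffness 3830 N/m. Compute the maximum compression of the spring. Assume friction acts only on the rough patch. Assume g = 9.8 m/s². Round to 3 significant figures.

Initial energy: E₁ = mgh = (1.15)(9.8)(3.78) = 42.601 J
Friction removes W_f = μ_k mg d = (0.28)(1.15)(9.8)(5.51) = 17.39 J
Energy reaching the spring: E = 42.601 − 17.39 = 25.213 J
At max compression ½kx² = E ⇒ x = √(2E/k) = √(2 × 25.213/3830) = 0.1147 m

x = 0.115 m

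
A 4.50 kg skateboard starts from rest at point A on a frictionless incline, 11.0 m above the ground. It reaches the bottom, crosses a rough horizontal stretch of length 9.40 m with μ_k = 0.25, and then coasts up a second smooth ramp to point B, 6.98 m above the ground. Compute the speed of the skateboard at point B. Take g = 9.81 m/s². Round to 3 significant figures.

v = 5.72 m/s

Energy at A: mgh₁ = (4.50)(9.81)(11.0) = 485.60 J
Friction loss: W_f = μ_k mg d = 103.7 J
At B: ½mv² + mgh₂ = mgh₁ − W_f
½mv² = 485.60 − 103.7 − 308.13 = 73.722 J
v = √(2 × 73.722/4.50) = 5.724 m/s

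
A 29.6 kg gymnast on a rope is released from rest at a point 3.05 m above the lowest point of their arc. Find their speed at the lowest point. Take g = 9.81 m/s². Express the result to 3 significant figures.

v = 7.74 m/s

By conservation of mechanical energy, mgh = ½mv²
The mass cancels from both sides.
v = √(2gh) = √(2 × 9.81 × 3.05) = √59.841 = 7.736 m/s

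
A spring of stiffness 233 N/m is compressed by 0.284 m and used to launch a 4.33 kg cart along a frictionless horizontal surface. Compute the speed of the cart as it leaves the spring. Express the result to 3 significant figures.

Spring PE converts entirely to kinetic energy: ½kx² = ½mv²
v = x√(k/m) = 0.284 × √(233/4.33) = 2.083 m/s

v = 2.08 m/s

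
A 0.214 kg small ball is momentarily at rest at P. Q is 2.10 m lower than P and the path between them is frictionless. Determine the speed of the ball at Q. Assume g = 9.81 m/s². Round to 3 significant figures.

Equating total energy at the two states: mgh = ½mv²
The mass cancels from both sides.
v = √(2gh) = √(2 × 9.81 × 2.10) = √41.202 = 6.419 m/s

v = 6.42 m/s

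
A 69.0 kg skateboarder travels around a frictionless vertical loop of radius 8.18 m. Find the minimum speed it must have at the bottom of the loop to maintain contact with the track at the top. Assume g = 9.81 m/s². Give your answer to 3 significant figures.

At the top: mg = mv_top²/r ⇒ v_top² = gr = 80.25 m²/s²
Energy from bottom to top (height 2r): ½mv_bot² = ½mv_top² + mg(2r)
v_bot² = gr + 4gr = 5gr = 401.2
v_bot = √(5gr) = 20.03 m/s

v = 20.0 m/s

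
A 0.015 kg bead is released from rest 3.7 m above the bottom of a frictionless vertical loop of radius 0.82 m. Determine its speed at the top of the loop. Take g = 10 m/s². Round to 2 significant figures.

v = 6.4 m/s

Energy conservation: mgh = ½mv_top² + mg(2r)
v_top² = 2g(h − 2r) = 2(10)(3.7 − 1.640) = 41.20
v_top = 6.419 m/s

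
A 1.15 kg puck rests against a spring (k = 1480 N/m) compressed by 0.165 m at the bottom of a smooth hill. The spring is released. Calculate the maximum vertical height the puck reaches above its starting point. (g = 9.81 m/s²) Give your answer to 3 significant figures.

At maximum height the puck is at rest, so ½kx² = mgh
h = kx²/(2mg) = (1480)(0.165)²/(2 × 1.15 × 9.81) = 1.786 m

h = 1.79 m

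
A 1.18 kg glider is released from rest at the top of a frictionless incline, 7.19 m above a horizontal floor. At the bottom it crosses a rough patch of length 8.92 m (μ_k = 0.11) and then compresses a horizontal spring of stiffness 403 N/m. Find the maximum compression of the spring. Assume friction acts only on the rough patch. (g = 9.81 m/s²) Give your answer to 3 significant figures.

Initial energy: E₁ = mgh = (1.18)(9.81)(7.19) = 83.230 J
Friction removes W_f = μ_k mg d = (0.11)(1.18)(9.81)(8.92) = 11.36 J
Energy reaching the spring: E = 83.230 − 11.36 = 71.872 J
At max compression ½kx² = E ⇒ x = √(2E/k) = √(2 × 71.872/403) = 0.5972 m

x = 0.597 m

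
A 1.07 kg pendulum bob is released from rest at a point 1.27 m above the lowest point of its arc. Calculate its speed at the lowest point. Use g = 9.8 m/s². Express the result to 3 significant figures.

v = 4.99 m/s

Energy conservation between the two points: mgh = ½mv²
The mass cancels from both sides.
v = √(2gh) = √(2 × 9.8 × 1.27) = √24.892 = 4.989 m/s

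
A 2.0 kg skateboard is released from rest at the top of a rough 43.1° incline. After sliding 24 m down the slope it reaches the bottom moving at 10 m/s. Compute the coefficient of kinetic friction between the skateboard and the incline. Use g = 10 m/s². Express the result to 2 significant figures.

μ_k = 0.65

Energy balance down the incline: mg L sinθ − ½mv² = μ_k (mg cosθ) L
mgL sinθ = 327.97 J; ½mv² = 100.00 J
W_f = 327.97 − 100.00 = 228.0 J
μ_k = W_f/(mg cosθ · L) = 228.0/(14.60 × 24) = 0.6505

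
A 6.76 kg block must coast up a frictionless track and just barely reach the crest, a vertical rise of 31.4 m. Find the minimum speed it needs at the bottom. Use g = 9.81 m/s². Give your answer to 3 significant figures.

At the top it is momentarily at rest, so all KE converts to PE: ½mv² = mgh
v = √(2gh) = √(2 × 9.81 × 31.4) = 24.82 m/s

v = 24.8 m/s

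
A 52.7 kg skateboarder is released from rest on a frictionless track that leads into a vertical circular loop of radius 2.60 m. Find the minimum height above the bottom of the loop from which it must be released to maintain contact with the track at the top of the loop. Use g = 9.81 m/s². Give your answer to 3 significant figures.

At the top, for minimum speed gravity alone supplies the centripetal force: mg = mv_top²/r ⇒ v_top² = gr = 25.51 m²/s²
Energy conservation from release height h to the top (height 2r): mgh = ½mv_top² + mg(2r)
h = v_top²/(2g) + 2r = r/2 + 2r = 5r/2 = 6.500 m

h = 6.50 m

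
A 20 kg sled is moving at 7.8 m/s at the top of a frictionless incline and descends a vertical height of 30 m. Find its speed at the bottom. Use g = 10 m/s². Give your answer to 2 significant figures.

Equating total energy at the two states: ½mv₀² + mgh = ½mv²
v² = v₀² + 2gh = (7.8)² + 2(10)(30) = 660.84
v = √660.84 = 25.71 m/s

v = 26 m/s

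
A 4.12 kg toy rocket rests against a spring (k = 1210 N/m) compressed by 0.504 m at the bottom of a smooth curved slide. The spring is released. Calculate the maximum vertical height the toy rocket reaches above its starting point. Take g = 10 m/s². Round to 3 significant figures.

Energy conservation from release to the highest point: ½kx² = mgh
h = kx²/(2mg) = (1210)(0.504)²/(2 × 4.12 × 10) = 3.730 m

h = 3.73 m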